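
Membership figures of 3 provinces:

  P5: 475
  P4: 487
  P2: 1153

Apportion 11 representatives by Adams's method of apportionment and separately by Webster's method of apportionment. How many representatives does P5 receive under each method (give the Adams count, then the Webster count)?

3 and 2

Adams: P5 3, P4 3, P2 5.
Webster: P5 2, P4 3, P2 6.
P5 gets 3 under Adams and 2 under Webster.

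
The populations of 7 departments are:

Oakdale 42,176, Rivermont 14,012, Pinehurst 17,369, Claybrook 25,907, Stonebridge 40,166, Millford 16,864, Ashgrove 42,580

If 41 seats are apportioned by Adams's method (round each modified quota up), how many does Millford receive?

4

Standard divisor 199074/41 ≈ 4855.463; standard quotas: Oakdale 8.686, Rivermont 2.886, Pinehurst 3.577, Claybrook 5.336, Stonebridge 8.272, Millford 3.473, Ashgrove 8.770.
Rounding up gives 9, 3, 4, 6, 9, 4, 9 = 44 seats, so the divisor must be adjusted.
With modified divisor 5300: modified quotas Oakdale 7.958, Rivermont 2.644, Pinehurst 3.277, Claybrook 4.888, Stonebridge 7.578, Millford 3.182, Ashgrove 8.034.
Rounding up: Oakdale 8, Rivermont 3, Pinehurst 4, Claybrook 5, Stonebridge 8, Millford 4, Ashgrove 9 (total 41).
Millford receives 4.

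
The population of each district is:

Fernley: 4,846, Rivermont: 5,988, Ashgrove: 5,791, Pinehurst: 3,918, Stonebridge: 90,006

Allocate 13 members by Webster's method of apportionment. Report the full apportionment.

Fernley 1; Rivermont 1; Ashgrove 1; Pinehurst 0; Stonebridge 10

Standard divisor 110549/13 ≈ 8503.769; standard quotas: Fernley 0.570, Rivermont 0.704, Ashgrove 0.681, Pinehurst 0.461, Stonebridge 10.584.
Rounding to the nearest integer gives 1, 1, 1, 0, 11 = 14 seats, so the divisor must be adjusted.
With modified divisor 9000: modified quotas Fernley 0.538, Rivermont 0.665, Ashgrove 0.643, Pinehurst 0.435, Stonebridge 10.001.
Rounding to the nearest integer: Fernley 1, Rivermont 1, Ashgrove 1, Pinehurst 0, Stonebridge 10 (total 13).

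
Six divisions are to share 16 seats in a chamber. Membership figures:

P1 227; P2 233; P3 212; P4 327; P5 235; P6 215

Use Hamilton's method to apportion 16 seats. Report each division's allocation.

Standard divisor: 1449 ÷ 16 ≈ 90.562.
Standard quotas: P1 2.507, P2 2.573, P3 2.341, P4 3.611, P5 2.595, P6 2.374.
Lower quotas: P1 2, P2 2, P3 2, P4 3, P5 2, P6 2 (sum 13, leaving 3 seats).
Remainders in descending order: P4 0.611, P5 0.595, P2 0.573, P1 0.507, P6 0.374, P3 0.341.
The surplus seats go to P4, P5, P2.

P1=2, P2=3, P3=2, P4=4, P5=3, P6=2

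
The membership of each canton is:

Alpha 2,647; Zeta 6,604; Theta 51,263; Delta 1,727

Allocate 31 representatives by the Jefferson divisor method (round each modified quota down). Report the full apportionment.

Alpha=1, Zeta=3, Theta=27, Delta=0

Standard divisor 62241/31 ≈ 2007.774; standard quotas: Alpha 1.318, Zeta 3.289, Theta 25.532, Delta 0.860.
Rounding down gives 1, 3, 25, 0 = 29 seats, so the divisor must be adjusted.
With modified divisor 1860: modified quotas Alpha 1.423, Zeta 3.551, Theta 27.561, Delta 0.928.
Rounding down: Alpha 1, Zeta 3, Theta 27, Delta 0 (total 31).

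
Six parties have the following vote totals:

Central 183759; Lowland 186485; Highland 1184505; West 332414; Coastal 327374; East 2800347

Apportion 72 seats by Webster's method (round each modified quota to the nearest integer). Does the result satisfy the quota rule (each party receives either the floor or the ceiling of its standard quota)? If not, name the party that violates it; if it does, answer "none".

East

Standard quotas: Central 2.638, Lowland 2.677, Highland 17.006, West 4.773, Coastal 4.700, East 40.205.
Webster allocation: Central 3, Lowland 3, Highland 17, West 5, Coastal 5, East 39.
East has quota 40.205 (lower 40, upper 41) but receives 39 — outside the quota interval.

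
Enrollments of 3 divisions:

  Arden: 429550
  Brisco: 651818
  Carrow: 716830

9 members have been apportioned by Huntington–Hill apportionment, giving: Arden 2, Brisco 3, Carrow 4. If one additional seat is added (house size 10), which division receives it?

Brisco

Priority for the next seat is population ÷ (√(s·(s+1))).
Priorities: Arden 175363.053, Brisco 188163.649, Carrow 160288.061.
Highest priority: Brisco.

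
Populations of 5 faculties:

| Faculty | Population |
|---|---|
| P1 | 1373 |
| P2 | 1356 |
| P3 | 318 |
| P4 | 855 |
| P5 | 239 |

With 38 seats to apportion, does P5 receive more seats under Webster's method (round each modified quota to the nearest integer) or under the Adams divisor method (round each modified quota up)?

Adams

Webster: P1 13, P2 12, P3 3, P4 8, P5 2.
Adams: P1 12, P2 12, P3 3, P4 8, P5 3.
P5 gets 2 under Webster and 3 under Adams.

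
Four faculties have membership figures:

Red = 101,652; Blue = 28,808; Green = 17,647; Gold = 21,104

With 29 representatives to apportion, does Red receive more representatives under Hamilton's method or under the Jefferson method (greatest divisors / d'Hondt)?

Jefferson

Hamilton: Red 17, Blue 5, Green 3, Gold 4.
Jefferson: Red 18, Blue 5, Green 3, Gold 3.
Red gets 17 under Hamilton and 18 under Jefferson.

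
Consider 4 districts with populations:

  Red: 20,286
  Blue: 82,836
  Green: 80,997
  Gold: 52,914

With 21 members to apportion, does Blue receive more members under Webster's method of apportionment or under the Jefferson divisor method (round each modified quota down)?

Jefferson

Webster: Red 2, Blue 7, Green 7, Gold 5.
Jefferson: Red 1, Blue 8, Green 7, Gold 5.
Blue gets 7 under Webster and 8 under Jefferson.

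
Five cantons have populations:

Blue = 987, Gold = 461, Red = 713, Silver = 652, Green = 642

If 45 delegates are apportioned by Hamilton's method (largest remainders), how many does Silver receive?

9

The standard divisor is 3455/45 ≈ 76.778.
Standard quotas: Blue 12.855, Gold 6.004, Red 9.287, Silver 8.492, Green 8.362.
Lower quotas: Blue 12, Gold 6, Red 9, Silver 8, Green 8 (sum 43, leaving 2 seats).
Remainders in descending order: Blue 0.855, Silver 0.492, Green 0.362, Red 0.287, Gold 0.004.
Largest remainders: Blue, Silver receive the extra seats.
Silver receives 9.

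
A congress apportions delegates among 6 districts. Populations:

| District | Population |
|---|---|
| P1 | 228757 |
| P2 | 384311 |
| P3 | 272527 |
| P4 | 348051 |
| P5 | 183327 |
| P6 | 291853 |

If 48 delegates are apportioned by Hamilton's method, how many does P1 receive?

6

Standard divisor: 1708826 ÷ 48 ≈ 35600.542.
Standard quotas: P1 6.4257, P2 10.7951, P3 7.6551, P4 9.7766, P5 5.1496, P6 8.1980.
Lower quotas: P1 6, P2 10, P3 7, P4 9, P5 5, P6 8 (sum 45, leaving 3 seats).
Remainders in descending order: P2 0.7951, P4 0.7766, P3 0.6551, P1 0.4257, P6 0.1980, P5 0.1496.
Largest remainders: P2, P4, P3 receive the extra seats.
P1 receives 6.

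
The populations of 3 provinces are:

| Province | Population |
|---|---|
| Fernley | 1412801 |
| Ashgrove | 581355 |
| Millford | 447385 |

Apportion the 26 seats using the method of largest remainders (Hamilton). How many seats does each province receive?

Standard divisor: 2441541 ÷ 26 ≈ 93905.423.
Standard quotas: Fernley 15.0449, Ashgrove 6.1909, Millford 4.7642.
Lower quotas: Fernley 15, Ashgrove 6, Millford 4 (sum 25, leaving 1 seat).
Remainders in descending order: Millford 0.7642, Ashgrove 0.1909, Fernley 0.0449.
Largest remainder: Millford receives the extra seat.

Fernley: 15, Ashgrove: 6, Millford: 5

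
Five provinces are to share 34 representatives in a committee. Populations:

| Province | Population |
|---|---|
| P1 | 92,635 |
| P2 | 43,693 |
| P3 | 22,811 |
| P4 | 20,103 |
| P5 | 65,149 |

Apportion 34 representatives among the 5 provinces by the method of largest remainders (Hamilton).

Standard divisor: 244391 ÷ 34 ≈ 7187.971.
Standard quotas: P1 12.8875, P2 6.0786, P3 3.1735, P4 2.7968, P5 9.0636.
Lower quotas: P1 12, P2 6, P3 3, P4 2, P5 9 (sum 32, leaving 2 seats).
Remainders in descending order: P1 0.8875, P4 0.7968, P3 0.1735, P2 0.0786, P5 0.0636.
The surplus seats go to P1, P4.

P1=13; P2=6; P3=3; P4=3; P5=9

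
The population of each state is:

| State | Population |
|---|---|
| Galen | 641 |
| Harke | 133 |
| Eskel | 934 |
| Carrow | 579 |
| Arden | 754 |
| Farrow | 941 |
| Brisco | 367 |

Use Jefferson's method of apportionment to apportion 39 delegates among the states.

Galen: 6, Harke: 1, Eskel: 8, Carrow: 5, Arden: 7, Farrow: 9, Brisco: 3

Standard divisor 4349/39 ≈ 111.513; standard quotas: Galen 5.748, Harke 1.193, Eskel 8.376, Carrow 5.192, Arden 6.762, Farrow 8.438, Brisco 3.291.
Rounding down gives 5, 1, 8, 5, 6, 8, 3 = 36 seats, so the divisor must be adjusted.
With modified divisor 104.2: modified quotas Galen 6.152, Harke 1.276, Eskel 8.964, Carrow 5.557, Arden 7.236, Farrow 9.031, Brisco 3.522.
Rounding down: Galen 6, Harke 1, Eskel 8, Carrow 5, Arden 7, Farrow 9, Brisco 3 (total 39).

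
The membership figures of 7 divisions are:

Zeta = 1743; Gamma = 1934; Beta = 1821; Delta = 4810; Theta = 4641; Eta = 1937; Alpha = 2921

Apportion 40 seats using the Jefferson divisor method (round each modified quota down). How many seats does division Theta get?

10

Standard divisor 19807/40 ≈ 495.175; standard quotas: Zeta 3.520, Gamma 3.906, Beta 3.677, Delta 9.714, Theta 9.372, Eta 3.912, Alpha 5.899.
Rounding down gives 3, 3, 3, 9, 9, 3, 5 = 35 seats, so the divisor must be adjusted.
With modified divisor 460: modified quotas Zeta 3.789, Gamma 4.204, Beta 3.959, Delta 10.457, Theta 10.089, Eta 4.211, Alpha 6.350.
Rounding down: Zeta 3, Gamma 4, Beta 3, Delta 10, Theta 10, Eta 4, Alpha 6 (total 40).
Theta receives 10.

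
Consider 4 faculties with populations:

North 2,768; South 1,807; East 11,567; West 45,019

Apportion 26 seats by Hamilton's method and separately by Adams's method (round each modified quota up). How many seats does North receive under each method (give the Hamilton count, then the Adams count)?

Hamilton: North 1, South 1, East 5, West 19.
Adams: North 2, South 1, East 5, West 18.
North gets 1 under Hamilton and 2 under Adams.

1 and 2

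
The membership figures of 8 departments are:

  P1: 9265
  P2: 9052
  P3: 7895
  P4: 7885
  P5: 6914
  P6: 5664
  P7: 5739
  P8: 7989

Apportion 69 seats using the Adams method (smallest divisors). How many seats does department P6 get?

Standard divisor 60403/69 ≈ 875.406; standard quotas: P1 10.584, P2 10.340, P3 9.019, P4 9.007, P5 7.898, P6 6.470, P7 6.556, P8 9.126.
Rounding up gives 11, 11, 10, 10, 8, 7, 7, 10 = 74 seats, so the divisor must be adjusted.
With modified divisor 940: modified quotas P1 9.856, P2 9.630, P3 8.399, P4 8.388, P5 7.355, P6 6.026, P7 6.105, P8 8.499.
Rounding up: P1 10, P2 10, P3 9, P4 9, P5 8, P6 7, P7 7, P8 9 (total 69).
P6 receives 7.

7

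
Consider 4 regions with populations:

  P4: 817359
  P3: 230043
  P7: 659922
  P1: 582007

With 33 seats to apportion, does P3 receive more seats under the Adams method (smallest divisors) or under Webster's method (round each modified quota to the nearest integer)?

Adams

Adams: P4 12, P3 4, P7 9, P1 8.
Webster: P4 12, P3 3, P7 10, P1 8.
P3 gets 4 under Adams and 3 under Webster.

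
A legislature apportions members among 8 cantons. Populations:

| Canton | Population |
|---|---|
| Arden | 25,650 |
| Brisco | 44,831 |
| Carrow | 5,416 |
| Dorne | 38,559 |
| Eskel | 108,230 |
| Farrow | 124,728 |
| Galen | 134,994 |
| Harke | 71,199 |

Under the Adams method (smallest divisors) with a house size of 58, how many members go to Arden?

Standard divisor 553607/58 ≈ 9544.948; standard quotas: Arden 2.687, Brisco 4.697, Carrow 0.567, Dorne 4.040, Eskel 11.339, Farrow 13.067, Galen 14.143, Harke 7.459.
Rounding up gives 3, 5, 1, 5, 12, 14, 15, 8 = 63 seats, so the divisor must be adjusted.
With modified divisor 10300: modified quotas Arden 2.490, Brisco 4.353, Carrow 0.526, Dorne 3.744, Eskel 10.508, Farrow 12.110, Galen 13.106, Harke 6.913.
Rounding up: Arden 3, Brisco 5, Carrow 1, Dorne 4, Eskel 11, Farrow 13, Galen 14, Harke 7 (total 58).
Arden receives 3.

3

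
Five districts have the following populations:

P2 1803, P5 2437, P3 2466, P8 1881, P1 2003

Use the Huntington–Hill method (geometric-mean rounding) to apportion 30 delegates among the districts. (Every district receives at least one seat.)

With divisor 355: modified quotas P2 5.079, P5 6.865, P3 6.946, P8 5.299, P1 5.642.
Geometric-mean thresholds: P2 √(5·6)=5.477, P5 √(6·7)=6.481, P3 √(6·7)=6.481, P8 √(5·6)=5.477, P1 √(5·6)=5.477.
Each quota rounded against its threshold gives P2 5, P5 7, P3 7, P8 5, P1 6 (total 30).

P2=5, P5=7, P3=7, P8=5, P1=6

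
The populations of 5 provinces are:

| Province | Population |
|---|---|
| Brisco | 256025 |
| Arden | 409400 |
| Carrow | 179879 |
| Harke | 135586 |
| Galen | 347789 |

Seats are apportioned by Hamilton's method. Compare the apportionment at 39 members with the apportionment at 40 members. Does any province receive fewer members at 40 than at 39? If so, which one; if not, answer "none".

none

At 39 seats: Brisco 8, Arden 12, Carrow 5, Harke 4, Galen 10.
At 40 seats: Brisco 8, Arden 12, Carrow 5, Harke 4, Galen 11.
No province's allocation decreased.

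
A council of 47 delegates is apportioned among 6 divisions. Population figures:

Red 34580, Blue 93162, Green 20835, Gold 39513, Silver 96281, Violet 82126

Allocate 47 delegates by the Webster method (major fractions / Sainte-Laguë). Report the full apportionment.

Standard divisor 366497/47 ≈ 7797.809; standard quotas: Red 4.435, Blue 11.947, Green 2.672, Gold 5.067, Silver 12.347, Violet 10.532.
Rounding to the nearest integer gives Red 4, Blue 12, Green 3, Gold 5, Silver 12, Violet 11 — total 47, matching the house size, so no adjustment is needed.

Red 4, Blue 12, Green 3, Gold 5, Silver 12, Violet 11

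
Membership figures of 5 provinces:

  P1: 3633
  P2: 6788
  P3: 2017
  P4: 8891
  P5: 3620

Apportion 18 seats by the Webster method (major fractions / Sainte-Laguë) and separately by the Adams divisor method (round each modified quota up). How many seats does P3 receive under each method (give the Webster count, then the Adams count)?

1 and 2

Webster: P1 3, P2 5, P3 1, P4 6, P5 3.
Adams: P1 3, P2 4, P3 2, P4 6, P5 3.
P3 gets 1 under Webster and 2 under Adams.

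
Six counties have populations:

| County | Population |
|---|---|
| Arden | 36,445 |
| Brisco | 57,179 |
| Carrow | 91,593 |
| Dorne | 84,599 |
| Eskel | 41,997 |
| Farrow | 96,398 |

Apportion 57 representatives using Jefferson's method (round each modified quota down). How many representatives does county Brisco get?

8

Standard divisor 408211/57 ≈ 7161.596; standard quotas: Arden 5.089, Brisco 7.984, Carrow 12.789, Dorne 11.813, Eskel 5.864, Farrow 13.460.
Rounding down gives 5, 7, 12, 11, 5, 13 = 53 seats, so the divisor must be adjusted.
With modified divisor 6900: modified quotas Arden 5.282, Brisco 8.287, Carrow 13.274, Dorne 12.261, Eskel 6.087, Farrow 13.971.
Rounding down: Arden 5, Brisco 8, Carrow 13, Dorne 12, Eskel 6, Farrow 13 (total 57).
Brisco receives 8.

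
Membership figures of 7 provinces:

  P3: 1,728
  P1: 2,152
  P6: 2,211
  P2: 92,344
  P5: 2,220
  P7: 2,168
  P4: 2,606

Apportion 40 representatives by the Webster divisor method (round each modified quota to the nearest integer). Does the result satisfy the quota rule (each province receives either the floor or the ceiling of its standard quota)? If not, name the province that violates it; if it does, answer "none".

Standard quotas: P3 0.656, P1 0.816, P6 0.839, P2 35.036, P5 0.842, P7 0.823, P4 0.989.
Webster allocation: P3 1, P1 1, P6 1, P2 34, P5 1, P7 1, P4 1.
P2 has quota 35.036 (lower 35, upper 36) but receives 34 — outside the quota interval.

P2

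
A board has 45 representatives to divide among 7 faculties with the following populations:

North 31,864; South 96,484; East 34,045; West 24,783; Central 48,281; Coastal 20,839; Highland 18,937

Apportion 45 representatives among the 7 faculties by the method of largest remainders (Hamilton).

Total 275233; standard divisor 275233/45 ≈ 6116.289.
Standard quotas: North 5.2097, South 15.7749, East 5.5663, West 4.0520, Central 7.8938, Coastal 3.4071, Highland 3.0962.
Lower quotas: North 5, South 15, East 5, West 4, Central 7, Coastal 3, Highland 3 (sum 42, leaving 3 seats).
Remainders in descending order: Central 0.8938, South 0.7749, East 0.5663, Coastal 0.4071, North 0.2097, Highland 0.0962, West 0.0520.
Largest remainders: Central, South, East receive the extra seats.

North: 5, South: 16, East: 6, West: 4, Central: 8, Coastal: 3, Highland: 3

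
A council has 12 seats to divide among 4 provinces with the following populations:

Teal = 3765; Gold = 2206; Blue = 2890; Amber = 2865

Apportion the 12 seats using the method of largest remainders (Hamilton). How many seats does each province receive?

Total 11726; standard divisor 11726/12 ≈ 977.167.
Standard quotas: Teal 3.853, Gold 2.258, Blue 2.958, Amber 2.932.
Lower quotas: Teal 3, Gold 2, Blue 2, Amber 2 (sum 9, leaving 3 seats).
Remainders in descending order: Blue 0.958, Amber 0.932, Teal 0.853, Gold 0.258.
The surplus seats go to Blue, Amber, Teal.

Teal=4, Gold=2, Blue=3, Amber=3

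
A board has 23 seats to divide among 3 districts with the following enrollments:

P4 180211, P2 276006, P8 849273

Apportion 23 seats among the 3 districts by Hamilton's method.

Standard divisor: 1305490 ÷ 23 ≈ 56760.435.
Standard quotas: P4 3.1749, P2 4.8626, P8 14.9624.
Lower quotas: P4 3, P2 4, P8 14 (sum 21, leaving 2 seats).
Remainders in descending order: P8 0.9624, P2 0.8626, P4 0.1749.
The surplus seats go to P8, P2.

P4=3, P2=5, P8=15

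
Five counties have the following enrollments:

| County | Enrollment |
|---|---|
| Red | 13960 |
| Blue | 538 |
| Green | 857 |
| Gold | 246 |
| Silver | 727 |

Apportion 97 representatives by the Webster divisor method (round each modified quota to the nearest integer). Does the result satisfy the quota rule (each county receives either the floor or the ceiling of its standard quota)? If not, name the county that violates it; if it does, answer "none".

Standard quotas: Red 82.932, Blue 3.196, Green 5.091, Gold 1.461, Silver 4.319.
Webster allocation: Red 84, Blue 3, Green 5, Gold 1, Silver 4.
Red has quota 82.932 (lower 82, upper 83) but receives 84 — outside the quota interval.

Red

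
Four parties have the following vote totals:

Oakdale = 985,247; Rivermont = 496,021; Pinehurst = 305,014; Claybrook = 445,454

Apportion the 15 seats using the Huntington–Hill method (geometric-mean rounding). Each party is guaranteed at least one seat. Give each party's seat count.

With divisor 147608: modified quotas Oakdale 6.675, Rivermont 3.360, Pinehurst 2.066, Claybrook 3.018.
Geometric-mean thresholds: Oakdale √(6·7)=6.481, Rivermont √(3·4)=3.464, Pinehurst √(2·3)=2.449, Claybrook √(3·4)=3.464.
Each quota rounded against its threshold gives Oakdale 7, Rivermont 3, Pinehurst 2, Claybrook 3 (total 15).

Oakdale: 7, Rivermont: 3, Pinehurst: 2, Claybrook: 3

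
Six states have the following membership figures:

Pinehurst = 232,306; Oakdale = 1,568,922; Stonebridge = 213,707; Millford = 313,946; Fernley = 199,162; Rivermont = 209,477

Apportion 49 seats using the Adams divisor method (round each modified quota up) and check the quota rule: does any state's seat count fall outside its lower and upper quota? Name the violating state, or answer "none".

Oakdale

Standard quotas: Pinehurst 4.158, Oakdale 28.083, Stonebridge 3.825, Millford 5.619, Fernley 3.565, Rivermont 3.750.
Adams allocation: Pinehurst 4, Oakdale 27, Stonebridge 4, Millford 6, Fernley 4, Rivermont 4.
Oakdale has quota 28.083 (lower 28, upper 29) but receives 27 — outside the quota interval.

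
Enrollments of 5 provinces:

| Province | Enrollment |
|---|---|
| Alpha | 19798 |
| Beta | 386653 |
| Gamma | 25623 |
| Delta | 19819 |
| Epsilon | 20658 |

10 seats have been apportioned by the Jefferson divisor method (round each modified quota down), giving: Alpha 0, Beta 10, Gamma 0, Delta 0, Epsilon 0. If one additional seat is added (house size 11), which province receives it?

Beta

Priority for the next seat is population ÷ (current seats + 1).
Priorities: Alpha 19798.000, Beta 35150.273, Gamma 25623.000, Delta 19819.000, Epsilon 20658.000.
Highest priority: Beta.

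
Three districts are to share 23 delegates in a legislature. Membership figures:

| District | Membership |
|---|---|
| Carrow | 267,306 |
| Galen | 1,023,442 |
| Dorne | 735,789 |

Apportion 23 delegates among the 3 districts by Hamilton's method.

The standard divisor is 2026537/23 ≈ 88110.304.
Standard quotas: Carrow 3.0338, Galen 11.6155, Dorne 8.3508.
Lower quotas: Carrow 3, Galen 11, Dorne 8 (sum 22, leaving 1 seat).
Remainders in descending order: Galen 0.6155, Dorne 0.3508, Carrow 0.0338.
The surplus seat goes to Galen.

Carrow: 3, Galen: 12, Dorne: 8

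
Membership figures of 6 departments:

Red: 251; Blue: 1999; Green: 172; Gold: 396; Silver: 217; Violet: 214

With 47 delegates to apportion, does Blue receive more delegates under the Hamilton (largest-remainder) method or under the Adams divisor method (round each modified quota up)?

Hamilton

Hamilton: Red 4, Blue 29, Green 2, Gold 6, Silver 3, Violet 3.
Adams: Red 4, Blue 28, Green 3, Gold 6, Silver 3, Violet 3.
Blue gets 29 under Hamilton and 28 under Adams.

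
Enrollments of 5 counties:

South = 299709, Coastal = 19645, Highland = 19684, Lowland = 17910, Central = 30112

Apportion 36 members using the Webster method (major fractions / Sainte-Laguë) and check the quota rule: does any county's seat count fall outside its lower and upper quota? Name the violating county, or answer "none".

none

Standard quotas: South 27.876, Coastal 1.827, Highland 1.831, Lowland 1.666, Central 2.801.
Webster allocation: South 27, Coastal 2, Highland 2, Lowland 2, Central 3.
Every allocation lies between the lower and upper quota.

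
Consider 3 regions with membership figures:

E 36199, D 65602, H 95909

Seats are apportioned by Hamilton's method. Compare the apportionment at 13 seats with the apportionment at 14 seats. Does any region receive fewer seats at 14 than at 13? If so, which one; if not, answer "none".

At 13 seats: E 3, D 4, H 6.
At 14 seats: E 2, D 5, H 7.
E drops from 3 to 2.

E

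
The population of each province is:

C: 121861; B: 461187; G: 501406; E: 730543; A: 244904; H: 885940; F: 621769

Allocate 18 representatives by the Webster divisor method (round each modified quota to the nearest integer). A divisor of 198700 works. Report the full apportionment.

C 1, B 2, G 3, E 4, A 1, H 4, F 3

With modified divisor 198700: modified quotas C 0.613, B 2.321, G 2.523, E 3.677, A 1.233, H 4.459, F 3.129.
Rounding to the nearest integer: C 1, B 2, G 3, E 4, A 1, H 4, F 3 (total 18).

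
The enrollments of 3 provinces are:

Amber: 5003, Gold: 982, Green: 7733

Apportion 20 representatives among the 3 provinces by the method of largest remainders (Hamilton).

Amber 7; Gold 2; Green 11

Standard divisor: 13718 ÷ 20 ≈ 685.9.
Standard quotas: Amber 7.2941, Gold 1.4317, Green 11.2742.
Lower quotas: Amber 7, Gold 1, Green 11 (sum 19, leaving 1 seat).
Remainders in descending order: Gold 0.4317, Amber 0.2941, Green 0.2742.
Largest remainder: Gold receives the extra seat.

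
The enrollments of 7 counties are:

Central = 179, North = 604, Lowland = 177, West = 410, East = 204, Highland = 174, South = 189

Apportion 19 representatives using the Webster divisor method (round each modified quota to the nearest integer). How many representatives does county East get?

Standard divisor 1937/19 ≈ 101.947; standard quotas: Central 1.756, North 5.925, Lowland 1.736, West 4.022, East 2.001, Highland 1.707, South 1.854.
Rounding to the nearest integer gives 2, 6, 2, 4, 2, 2, 2 = 20 seats, so the divisor must be adjusted.
With modified divisor 113: modified quotas Central 1.584, North 5.345, Lowland 1.566, West 3.628, East 1.805, Highland 1.540, South 1.673.
Rounding to the nearest integer: Central 2, North 5, Lowland 2, West 4, East 2, Highland 2, South 2 (total 19).
East receives 2.

2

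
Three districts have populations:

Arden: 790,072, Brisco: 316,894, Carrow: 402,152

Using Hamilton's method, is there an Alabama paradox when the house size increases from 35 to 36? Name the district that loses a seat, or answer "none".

Brisco

At 35 seats: Arden 18, Brisco 8, Carrow 9.
At 36 seats: Arden 19, Brisco 7, Carrow 10.
Brisco drops from 8 to 7.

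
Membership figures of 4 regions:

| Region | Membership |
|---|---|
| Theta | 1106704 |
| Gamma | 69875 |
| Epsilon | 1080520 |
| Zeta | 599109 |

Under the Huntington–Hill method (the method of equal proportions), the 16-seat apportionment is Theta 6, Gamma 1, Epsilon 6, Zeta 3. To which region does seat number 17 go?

Zeta

Priority for the next seat is population ÷ (√(s·(s+1))).
Priorities: Theta 170768.135, Gamma 49409.086, Epsilon 166727.856, Zeta 172947.871.
Highest priority: Zeta.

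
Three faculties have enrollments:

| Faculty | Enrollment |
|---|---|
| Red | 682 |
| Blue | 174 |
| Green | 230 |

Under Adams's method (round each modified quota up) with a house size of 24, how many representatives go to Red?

15

Standard divisor 1086/24 ≈ 45.25; standard quotas: Red 15.072, Blue 3.845, Green 5.083.
Rounding up gives 16, 4, 6 = 26 seats, so the divisor must be adjusted.
With modified divisor 47: modified quotas Red 14.511, Blue 3.702, Green 4.894.
Rounding up: Red 15, Blue 4, Green 5 (total 24).
Red receives 15.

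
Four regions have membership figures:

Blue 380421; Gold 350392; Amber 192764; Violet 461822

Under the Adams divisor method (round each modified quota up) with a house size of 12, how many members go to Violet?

4

Standard divisor 1385399/12 ≈ 115449.917; standard quotas: Blue 3.295, Gold 3.035, Amber 1.670, Violet 4.000.
Rounding up gives 4, 4, 2, 5 = 15 seats, so the divisor must be adjusted.
With modified divisor 140400: modified quotas Blue 2.710, Gold 2.496, Amber 1.373, Violet 3.289.
Rounding up: Blue 3, Gold 3, Amber 2, Violet 4 (total 12).
Violet receives 4.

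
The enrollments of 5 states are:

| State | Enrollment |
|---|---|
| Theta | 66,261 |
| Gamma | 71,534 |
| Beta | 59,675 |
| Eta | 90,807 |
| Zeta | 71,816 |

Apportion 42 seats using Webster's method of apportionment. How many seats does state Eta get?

Standard divisor 360093/42 ≈ 8573.643; standard quotas: Theta 7.728, Gamma 8.343, Beta 6.960, Eta 10.591, Zeta 8.376.
Rounding to the nearest integer gives Theta 8, Gamma 8, Beta 7, Eta 11, Zeta 8 — total 42, matching the house size, so no adjustment is needed.
Eta receives 11.

11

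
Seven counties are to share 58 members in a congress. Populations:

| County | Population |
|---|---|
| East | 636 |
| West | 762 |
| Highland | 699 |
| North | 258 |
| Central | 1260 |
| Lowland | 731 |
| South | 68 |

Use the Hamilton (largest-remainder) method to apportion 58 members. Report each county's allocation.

East 8; West 10; Highland 9; North 3; Central 17; Lowland 10; South 1

The standard divisor is 4414/58 ≈ 76.103.
Standard quotas: East 8.357, West 10.013, Highland 9.185, North 3.390, Central 16.556, Lowland 9.605, South 0.894.
Lower quotas: East 8, West 10, Highland 9, North 3, Central 16, Lowland 9, South 0 (sum 55, leaving 3 seats).
Remainders in descending order: South 0.894, Lowland 0.605, Central 0.556, North 0.390, East 0.357, Highland 0.185, West 0.013.
Largest remainders: South, Lowland, Central receive the extra seats.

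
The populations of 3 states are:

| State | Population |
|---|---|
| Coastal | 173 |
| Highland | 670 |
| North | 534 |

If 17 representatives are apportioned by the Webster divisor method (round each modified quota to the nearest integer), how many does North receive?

Standard divisor 1377/17 ≈ 81; standard quotas: Coastal 2.136, Highland 8.272, North 6.593.
Rounding to the nearest integer gives Coastal 2, Highland 8, North 7 — total 17, matching the house size, so no adjustment is needed.
North receives 7.

7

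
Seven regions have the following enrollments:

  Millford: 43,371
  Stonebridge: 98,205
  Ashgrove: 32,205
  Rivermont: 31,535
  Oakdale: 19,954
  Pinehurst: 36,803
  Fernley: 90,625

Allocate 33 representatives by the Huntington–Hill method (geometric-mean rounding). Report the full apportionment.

With divisor 10652: modified quotas Millford 4.072, Stonebridge 9.219, Ashgrove 3.023, Rivermont 2.960, Oakdale 1.873, Pinehurst 3.455, Fernley 8.508.
Geometric-mean thresholds: Millford √(4·5)=4.472, Stonebridge √(9·10)=9.487, Ashgrove √(3·4)=3.464, Rivermont √(2·3)=2.449, Oakdale √(1·2)=1.414, Pinehurst √(3·4)=3.464, Fernley √(8·9)=8.485.
Each quota rounded against its threshold gives Millford 4, Stonebridge 9, Ashgrove 3, Rivermont 3, Oakdale 2, Pinehurst 3, Fernley 9 (total 33).

Millford 4, Stonebridge 9, Ashgrove 3, Rivermont 3, Oakdale 2, Pinehurst 3, Fernley 9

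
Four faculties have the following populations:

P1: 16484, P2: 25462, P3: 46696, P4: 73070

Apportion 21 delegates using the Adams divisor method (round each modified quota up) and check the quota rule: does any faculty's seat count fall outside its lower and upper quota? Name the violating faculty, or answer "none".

none

Standard quotas: P1 2.141, P2 3.307, P3 6.064, P4 9.489.
Adams allocation: P1 2, P2 4, P3 6, P4 9.
Every allocation lies between the lower and upper quota.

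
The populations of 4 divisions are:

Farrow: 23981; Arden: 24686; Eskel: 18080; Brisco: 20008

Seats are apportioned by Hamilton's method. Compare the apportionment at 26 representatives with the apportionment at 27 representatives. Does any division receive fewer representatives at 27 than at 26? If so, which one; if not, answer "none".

At 26 seats: Farrow 7, Arden 7, Eskel 6, Brisco 6.
At 27 seats: Farrow 7, Arden 8, Eskel 6, Brisco 6.
No division's allocation decreased.

none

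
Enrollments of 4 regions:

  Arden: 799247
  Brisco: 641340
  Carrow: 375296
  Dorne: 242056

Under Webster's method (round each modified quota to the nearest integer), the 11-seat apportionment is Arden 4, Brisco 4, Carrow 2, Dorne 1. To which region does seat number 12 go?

Priority for the next seat is population ÷ (current seats + 0.5).
Priorities: Arden 177610.444, Brisco 142520.000, Carrow 150118.400, Dorne 161370.667.
Highest priority: Arden.

Arden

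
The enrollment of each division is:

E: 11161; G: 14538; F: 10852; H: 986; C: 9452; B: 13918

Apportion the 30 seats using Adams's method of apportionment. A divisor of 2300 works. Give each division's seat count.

E 5; G 7; F 5; H 1; C 5; B 7

With modified divisor 2300: modified quotas E 4.853, G 6.321, F 4.718, H 0.429, C 4.110, B 6.051.
Rounding up: E 5, G 7, F 5, H 1, C 5, B 7 (total 30).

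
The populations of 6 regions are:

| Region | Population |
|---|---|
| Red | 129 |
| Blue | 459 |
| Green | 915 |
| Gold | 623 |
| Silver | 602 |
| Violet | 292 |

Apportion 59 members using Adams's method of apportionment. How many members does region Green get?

Standard divisor 3020/59 ≈ 51.186; standard quotas: Red 2.520, Blue 8.967, Green 17.876, Gold 12.171, Silver 11.761, Violet 5.705.
Rounding up gives 3, 9, 18, 13, 12, 6 = 61 seats, so the divisor must be adjusted.
With modified divisor 54: modified quotas Red 2.389, Blue 8.500, Green 16.944, Gold 11.537, Silver 11.148, Violet 5.407.
Rounding up: Red 3, Blue 9, Green 17, Gold 12, Silver 12, Violet 6 (total 59).
Green receives 17.

17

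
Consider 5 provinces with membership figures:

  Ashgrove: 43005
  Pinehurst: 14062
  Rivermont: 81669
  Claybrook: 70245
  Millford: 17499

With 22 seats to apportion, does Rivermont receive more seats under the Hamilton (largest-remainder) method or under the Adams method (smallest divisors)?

Hamilton

Hamilton: Ashgrove 4, Pinehurst 1, Rivermont 8, Claybrook 7, Millford 2.
Adams: Ashgrove 4, Pinehurst 2, Rivermont 7, Claybrook 7, Millford 2.
Rivermont gets 8 under Hamilton and 7 under Adams.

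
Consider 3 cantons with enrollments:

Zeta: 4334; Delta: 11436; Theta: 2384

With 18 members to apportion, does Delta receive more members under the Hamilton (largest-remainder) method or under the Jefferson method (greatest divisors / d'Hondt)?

Hamilton: Zeta 4, Delta 11, Theta 3.
Jefferson: Zeta 4, Delta 12, Theta 2.
Delta gets 11 under Hamilton and 12 under Jefferson.

Jefferson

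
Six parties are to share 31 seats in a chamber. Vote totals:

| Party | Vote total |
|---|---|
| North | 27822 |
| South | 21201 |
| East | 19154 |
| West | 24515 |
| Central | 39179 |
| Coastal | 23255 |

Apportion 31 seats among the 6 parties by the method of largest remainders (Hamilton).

Total 155126; standard divisor 155126/31 ≈ 5004.065.
Standard quotas: North 5.5599, South 4.2368, East 3.8277, West 4.8990, Central 7.8294, Coastal 4.6472.
Lower quotas: North 5, South 4, East 3, West 4, Central 7, Coastal 4 (sum 27, leaving 4 seats).
Remainders in descending order: West 0.8990, Central 0.8294, East 0.8277, Coastal 0.6472, North 0.5599, South 0.2368.
The surplus seats go to West, Central, East, Coastal.

North=5, South=4, East=4, West=5, Central=8, Coastal=5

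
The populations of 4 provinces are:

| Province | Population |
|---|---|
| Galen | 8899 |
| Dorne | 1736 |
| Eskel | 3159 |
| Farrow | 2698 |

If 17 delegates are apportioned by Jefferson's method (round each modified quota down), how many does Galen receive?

Standard divisor 16492/17 ≈ 970.118; standard quotas: Galen 9.173, Dorne 1.789, Eskel 3.256, Farrow 2.781.
Rounding down gives 9, 1, 3, 2 = 15 seats, so the divisor must be adjusted.
With modified divisor 880: modified quotas Galen 10.113, Dorne 1.973, Eskel 3.590, Farrow 3.066.
Rounding down: Galen 10, Dorne 1, Eskel 3, Farrow 3 (total 17).
Galen receives 10.

10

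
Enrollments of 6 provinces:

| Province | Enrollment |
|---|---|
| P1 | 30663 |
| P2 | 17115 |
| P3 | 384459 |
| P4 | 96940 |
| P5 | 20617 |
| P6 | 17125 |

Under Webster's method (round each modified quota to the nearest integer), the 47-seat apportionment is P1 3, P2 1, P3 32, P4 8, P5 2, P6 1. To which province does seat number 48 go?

Priority for the next seat is population ÷ (current seats + 0.5).
Priorities: P1 8760.857, P2 11410.000, P3 11829.508, P4 11404.706, P5 8246.800, P6 11416.667.
Highest priority: P3.

P3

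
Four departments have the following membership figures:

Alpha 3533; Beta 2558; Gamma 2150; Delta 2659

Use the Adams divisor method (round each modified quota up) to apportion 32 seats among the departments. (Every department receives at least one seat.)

Alpha=10, Beta=8, Gamma=6, Delta=8

Standard divisor 10900/32 ≈ 340.625; standard quotas: Alpha 10.372, Beta 7.510, Gamma 6.312, Delta 7.806.
Rounding up gives 11, 8, 7, 8 = 34 seats, so the divisor must be adjusted.
With modified divisor 360: modified quotas Alpha 9.814, Beta 7.106, Gamma 5.972, Delta 7.386.
Rounding up: Alpha 10, Beta 8, Gamma 6, Delta 8 (total 32).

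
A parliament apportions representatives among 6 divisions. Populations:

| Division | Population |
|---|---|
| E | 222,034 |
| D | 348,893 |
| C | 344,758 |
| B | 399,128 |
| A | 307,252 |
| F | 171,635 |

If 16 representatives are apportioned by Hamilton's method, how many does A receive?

3

The standard divisor is 1793700/16 ≈ 112106.25.
Standard quotas: E 1.9806, D 3.1122, C 3.0753, B 3.5603, A 2.7407, F 1.5310.
Lower quotas: E 1, D 3, C 3, B 3, A 2, F 1 (sum 13, leaving 3 seats).
Remainders in descending order: E 0.9806, A 0.7407, B 0.5603, F 0.5310, D 0.1122, C 0.0753.
Largest remainders: E, A, B receive the extra seats.
A receives 3.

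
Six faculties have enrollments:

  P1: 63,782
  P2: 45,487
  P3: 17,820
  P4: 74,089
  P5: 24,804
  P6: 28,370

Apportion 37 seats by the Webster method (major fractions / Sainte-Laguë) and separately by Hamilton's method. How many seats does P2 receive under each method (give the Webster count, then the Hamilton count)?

6 and 7

Webster: P1 9, P2 6, P3 3, P4 11, P5 4, P6 4.
Hamilton: P1 9, P2 7, P3 2, P4 11, P5 4, P6 4.
P2 gets 6 under Webster and 7 under Hamilton.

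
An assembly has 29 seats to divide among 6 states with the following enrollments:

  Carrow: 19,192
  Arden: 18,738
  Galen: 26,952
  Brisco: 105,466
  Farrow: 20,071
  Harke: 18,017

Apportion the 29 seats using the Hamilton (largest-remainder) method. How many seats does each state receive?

Carrow 3; Arden 2; Galen 4; Brisco 15; Farrow 3; Harke 2

The standard divisor is 208436/29 ≈ 7187.448.
Standard quotas: Carrow 2.6702, Arden 2.6070, Galen 3.7499, Brisco 14.6736, Farrow 2.7925, Harke 2.5067.
Lower quotas: Carrow 2, Arden 2, Galen 3, Brisco 14, Farrow 2, Harke 2 (sum 25, leaving 4 seats).
Remainders in descending order: Farrow 0.7925, Galen 0.7499, Brisco 0.6736, Carrow 0.6702, Arden 0.6070, Harke 0.5067.
Largest remainders: Farrow, Galen, Brisco, Carrow receive the extra seats.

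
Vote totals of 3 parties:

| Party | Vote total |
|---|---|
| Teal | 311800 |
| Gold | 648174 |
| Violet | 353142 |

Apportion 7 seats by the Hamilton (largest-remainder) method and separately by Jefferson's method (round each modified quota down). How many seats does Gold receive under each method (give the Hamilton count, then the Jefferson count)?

3 and 4

Hamilton: Teal 2, Gold 3, Violet 2.
Jefferson: Teal 1, Gold 4, Violet 2.
Gold gets 3 under Hamilton and 4 under Jefferson.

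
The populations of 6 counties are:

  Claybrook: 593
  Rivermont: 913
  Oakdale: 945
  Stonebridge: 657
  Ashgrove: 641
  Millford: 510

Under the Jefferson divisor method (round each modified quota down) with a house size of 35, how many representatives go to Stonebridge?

5

Standard divisor 4259/35 ≈ 121.686; standard quotas: Claybrook 4.873, Rivermont 7.503, Oakdale 7.766, Stonebridge 5.399, Ashgrove 5.268, Millford 4.191.
Rounding down gives 4, 7, 7, 5, 5, 4 = 32 seats, so the divisor must be adjusted.
With modified divisor 110: modified quotas Claybrook 5.391, Rivermont 8.300, Oakdale 8.591, Stonebridge 5.973, Ashgrove 5.827, Millford 4.636.
Rounding down: Claybrook 5, Rivermont 8, Oakdale 8, Stonebridge 5, Ashgrove 5, Millford 4 (total 35).
Stonebridge receives 5.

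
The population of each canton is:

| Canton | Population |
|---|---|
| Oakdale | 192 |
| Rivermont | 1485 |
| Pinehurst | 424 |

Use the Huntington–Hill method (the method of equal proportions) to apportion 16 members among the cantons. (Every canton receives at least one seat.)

With divisor 133: modified quotas Oakdale 1.444, Rivermont 11.165, Pinehurst 3.188.
Geometric-mean thresholds: Oakdale √(1·2)=1.414, Rivermont √(11·12)=11.489, Pinehurst √(3·4)=3.464.
Each quota rounded against its threshold gives Oakdale 2, Rivermont 11, Pinehurst 3 (total 16).

Oakdale 2; Rivermont 11; Pinehurst 3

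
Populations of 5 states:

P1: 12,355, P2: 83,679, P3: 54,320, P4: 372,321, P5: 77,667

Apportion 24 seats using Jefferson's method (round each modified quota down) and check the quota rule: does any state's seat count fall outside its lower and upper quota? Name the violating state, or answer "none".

P4

Standard quotas: P1 0.494, P2 3.345, P3 2.172, P4 14.884, P5 3.105.
Jefferson allocation: P1 0, P2 3, P3 2, P4 16, P5 3.
P4 has quota 14.884 (lower 14, upper 15) but receives 16 — outside the quota interval.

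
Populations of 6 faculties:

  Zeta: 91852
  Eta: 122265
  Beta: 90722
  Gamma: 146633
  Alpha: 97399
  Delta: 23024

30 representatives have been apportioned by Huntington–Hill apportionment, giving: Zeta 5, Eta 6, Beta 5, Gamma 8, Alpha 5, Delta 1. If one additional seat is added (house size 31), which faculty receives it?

Eta

Priority for the next seat is population ÷ (√(s·(s+1))).
Priorities: Zeta 16769.804, Eta 18865.899, Beta 16563.495, Gamma 17280.865, Alpha 17782.543, Delta 16280.427.
Highest priority: Eta.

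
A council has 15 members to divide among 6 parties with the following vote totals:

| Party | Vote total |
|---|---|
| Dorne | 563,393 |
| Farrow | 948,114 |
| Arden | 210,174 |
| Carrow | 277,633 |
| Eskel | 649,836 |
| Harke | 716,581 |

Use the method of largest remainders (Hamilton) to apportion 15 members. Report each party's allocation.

Dorne 3, Farrow 4, Arden 1, Carrow 1, Eskel 3, Harke 3

The standard divisor is 3365731/15 ≈ 224382.067.
Standard quotas: Dorne 2.5109, Farrow 4.2254, Arden 0.9367, Carrow 1.2373, Eskel 2.8961, Harke 3.1936.
Lower quotas: Dorne 2, Farrow 4, Arden 0, Carrow 1, Eskel 2, Harke 3 (sum 12, leaving 3 seats).
Remainders in descending order: Arden 0.9367, Eskel 0.8961, Dorne 0.5109, Carrow 0.2373, Farrow 0.2254, Harke 0.1936.
The surplus seats go to Arden, Eskel, Dorne.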